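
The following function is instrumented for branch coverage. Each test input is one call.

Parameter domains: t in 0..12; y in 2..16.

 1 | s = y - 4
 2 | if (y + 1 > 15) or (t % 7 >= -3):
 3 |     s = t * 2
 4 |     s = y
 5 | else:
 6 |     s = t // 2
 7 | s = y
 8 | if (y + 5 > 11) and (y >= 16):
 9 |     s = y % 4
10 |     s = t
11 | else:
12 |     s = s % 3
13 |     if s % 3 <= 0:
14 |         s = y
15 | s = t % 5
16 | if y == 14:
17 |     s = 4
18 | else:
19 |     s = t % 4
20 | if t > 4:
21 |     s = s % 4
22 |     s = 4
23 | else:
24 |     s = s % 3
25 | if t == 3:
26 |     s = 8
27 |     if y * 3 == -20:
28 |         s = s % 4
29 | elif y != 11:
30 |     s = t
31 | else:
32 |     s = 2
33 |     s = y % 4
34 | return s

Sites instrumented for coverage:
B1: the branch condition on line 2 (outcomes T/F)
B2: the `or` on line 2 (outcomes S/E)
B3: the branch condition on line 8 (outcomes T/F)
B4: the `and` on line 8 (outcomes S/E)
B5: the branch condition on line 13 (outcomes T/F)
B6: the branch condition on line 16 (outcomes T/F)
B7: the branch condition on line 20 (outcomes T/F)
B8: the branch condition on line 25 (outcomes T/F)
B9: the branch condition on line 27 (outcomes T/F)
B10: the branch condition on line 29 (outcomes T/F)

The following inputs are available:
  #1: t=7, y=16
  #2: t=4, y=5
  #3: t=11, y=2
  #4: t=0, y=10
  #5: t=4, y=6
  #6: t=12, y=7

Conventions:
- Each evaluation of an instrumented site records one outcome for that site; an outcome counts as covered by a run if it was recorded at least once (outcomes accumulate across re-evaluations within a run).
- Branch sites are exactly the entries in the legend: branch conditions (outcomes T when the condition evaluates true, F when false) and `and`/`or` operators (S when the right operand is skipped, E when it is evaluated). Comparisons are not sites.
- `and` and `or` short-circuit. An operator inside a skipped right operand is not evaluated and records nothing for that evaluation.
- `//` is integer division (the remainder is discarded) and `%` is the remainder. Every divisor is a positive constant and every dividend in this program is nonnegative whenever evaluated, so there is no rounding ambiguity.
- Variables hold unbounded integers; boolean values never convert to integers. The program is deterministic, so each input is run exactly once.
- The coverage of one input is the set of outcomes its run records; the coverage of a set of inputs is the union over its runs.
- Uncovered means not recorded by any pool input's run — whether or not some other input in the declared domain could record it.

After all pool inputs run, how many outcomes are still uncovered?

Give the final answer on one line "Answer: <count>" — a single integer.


input #1 (t=7, y=16): events B2->S, B1->T, B4->E, B3->T, B6->F, B7->T, B8->F, B10->T; covers B1=T, B2=S, B3=T, B4=E, B6=F, B7=T, B8=F, B10=T
input #2 (t=4, y=5): events B2->E, B1->T, B4->S, B3->F, B5->F, B6->F, B7->F, B8->F, B10->T; covers B1=T, B2=E, B3=F, B4=S, B5=F, B6=F, B7=F, B8=F, B10=T
input #3 (t=11, y=2): events B2->E, B1->T, B4->S, B3->F, B5->F, B6->F, B7->T, B8->F, B10->T; covers B1=T, B2=E, B3=F, B4=S, B5=F, B6=F, B7=T, B8=F, B10=T
input #4 (t=0, y=10): events B2->E, B1->T, B4->E, B3->F, B5->F, B6->F, B7->F, B8->F, B10->T; covers B1=T, B2=E, B3=F, B4=E, B5=F, B6=F, B7=F, B8=F, B10=T
input #5 (t=4, y=6): events B2->E, B1->T, B4->S, B3->F, B5->T, B6->F, B7->F, B8->F, B10->T; covers B1=T, B2=E, B3=F, B4=S, B5=T, B6=F, B7=F, B8=F, B10=T
input #6 (t=12, y=7): events B2->E, B1->T, B4->E, B3->F, B5->F, B6->F, B7->T, B8->F, B10->T; covers B1=T, B2=E, B3=F, B4=E, B5=F, B6=F, B7=T, B8=F, B10=T
union over the pool: B1=T, B2=S, B2=E, B3=T, B3=F, B4=S, B4=E, B5=T, B5=F, B6=F, B7=T, B7=F, B8=F, B10=T
uncovered (6 of 20): B1=F, B6=T, B8=T, B9=T, B9=F, B10=F
Answer: 6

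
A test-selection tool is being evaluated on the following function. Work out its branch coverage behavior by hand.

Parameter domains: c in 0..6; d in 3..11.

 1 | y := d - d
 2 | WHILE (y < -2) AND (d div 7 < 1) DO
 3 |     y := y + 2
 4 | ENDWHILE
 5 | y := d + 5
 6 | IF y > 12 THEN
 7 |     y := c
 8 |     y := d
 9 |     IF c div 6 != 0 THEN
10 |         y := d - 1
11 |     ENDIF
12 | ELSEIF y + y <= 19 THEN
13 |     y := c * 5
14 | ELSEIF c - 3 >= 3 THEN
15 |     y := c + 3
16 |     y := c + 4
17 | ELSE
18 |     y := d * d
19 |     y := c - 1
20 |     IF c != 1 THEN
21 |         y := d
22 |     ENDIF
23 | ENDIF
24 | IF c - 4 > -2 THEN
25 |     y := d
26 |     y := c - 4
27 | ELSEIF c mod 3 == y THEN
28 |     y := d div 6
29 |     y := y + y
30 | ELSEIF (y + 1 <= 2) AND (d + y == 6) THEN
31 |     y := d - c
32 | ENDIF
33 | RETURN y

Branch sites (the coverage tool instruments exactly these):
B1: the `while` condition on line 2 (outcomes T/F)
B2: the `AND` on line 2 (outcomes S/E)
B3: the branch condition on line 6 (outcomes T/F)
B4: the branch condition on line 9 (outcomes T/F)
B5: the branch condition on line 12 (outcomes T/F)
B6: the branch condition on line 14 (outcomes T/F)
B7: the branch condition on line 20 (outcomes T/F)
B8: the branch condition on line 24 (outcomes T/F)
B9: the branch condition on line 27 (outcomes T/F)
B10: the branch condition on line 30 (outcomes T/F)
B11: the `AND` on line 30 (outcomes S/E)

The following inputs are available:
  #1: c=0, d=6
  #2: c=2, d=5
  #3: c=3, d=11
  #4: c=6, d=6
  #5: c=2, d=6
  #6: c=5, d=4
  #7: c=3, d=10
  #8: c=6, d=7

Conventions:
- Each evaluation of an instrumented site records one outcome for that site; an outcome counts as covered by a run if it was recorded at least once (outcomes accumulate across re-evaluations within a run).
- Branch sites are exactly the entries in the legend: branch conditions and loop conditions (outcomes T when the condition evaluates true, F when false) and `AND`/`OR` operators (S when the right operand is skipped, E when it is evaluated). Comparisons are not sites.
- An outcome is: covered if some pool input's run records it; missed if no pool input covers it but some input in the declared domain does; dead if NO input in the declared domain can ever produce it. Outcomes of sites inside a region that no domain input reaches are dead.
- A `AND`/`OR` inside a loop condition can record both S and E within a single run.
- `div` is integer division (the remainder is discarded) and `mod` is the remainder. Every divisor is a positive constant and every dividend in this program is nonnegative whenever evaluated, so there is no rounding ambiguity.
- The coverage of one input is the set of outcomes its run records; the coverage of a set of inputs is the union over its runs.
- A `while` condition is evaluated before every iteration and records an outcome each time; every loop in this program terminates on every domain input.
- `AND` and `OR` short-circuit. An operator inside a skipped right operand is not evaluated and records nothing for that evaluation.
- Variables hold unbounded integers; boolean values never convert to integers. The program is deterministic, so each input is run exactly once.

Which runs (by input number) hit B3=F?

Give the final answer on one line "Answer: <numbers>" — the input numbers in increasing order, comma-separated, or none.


input #1 (c=0, d=6): produces B3=F
input #2 (c=2, d=5): produces B3=F
input #3 (c=3, d=11): does not produce B3=F
input #4 (c=6, d=6): produces B3=F
input #5 (c=2, d=6): produces B3=F
input #6 (c=5, d=4): produces B3=F
input #7 (c=3, d=10): does not produce B3=F
input #8 (c=6, d=7): produces B3=F
Answer: 1, 2, 4, 5, 6, 8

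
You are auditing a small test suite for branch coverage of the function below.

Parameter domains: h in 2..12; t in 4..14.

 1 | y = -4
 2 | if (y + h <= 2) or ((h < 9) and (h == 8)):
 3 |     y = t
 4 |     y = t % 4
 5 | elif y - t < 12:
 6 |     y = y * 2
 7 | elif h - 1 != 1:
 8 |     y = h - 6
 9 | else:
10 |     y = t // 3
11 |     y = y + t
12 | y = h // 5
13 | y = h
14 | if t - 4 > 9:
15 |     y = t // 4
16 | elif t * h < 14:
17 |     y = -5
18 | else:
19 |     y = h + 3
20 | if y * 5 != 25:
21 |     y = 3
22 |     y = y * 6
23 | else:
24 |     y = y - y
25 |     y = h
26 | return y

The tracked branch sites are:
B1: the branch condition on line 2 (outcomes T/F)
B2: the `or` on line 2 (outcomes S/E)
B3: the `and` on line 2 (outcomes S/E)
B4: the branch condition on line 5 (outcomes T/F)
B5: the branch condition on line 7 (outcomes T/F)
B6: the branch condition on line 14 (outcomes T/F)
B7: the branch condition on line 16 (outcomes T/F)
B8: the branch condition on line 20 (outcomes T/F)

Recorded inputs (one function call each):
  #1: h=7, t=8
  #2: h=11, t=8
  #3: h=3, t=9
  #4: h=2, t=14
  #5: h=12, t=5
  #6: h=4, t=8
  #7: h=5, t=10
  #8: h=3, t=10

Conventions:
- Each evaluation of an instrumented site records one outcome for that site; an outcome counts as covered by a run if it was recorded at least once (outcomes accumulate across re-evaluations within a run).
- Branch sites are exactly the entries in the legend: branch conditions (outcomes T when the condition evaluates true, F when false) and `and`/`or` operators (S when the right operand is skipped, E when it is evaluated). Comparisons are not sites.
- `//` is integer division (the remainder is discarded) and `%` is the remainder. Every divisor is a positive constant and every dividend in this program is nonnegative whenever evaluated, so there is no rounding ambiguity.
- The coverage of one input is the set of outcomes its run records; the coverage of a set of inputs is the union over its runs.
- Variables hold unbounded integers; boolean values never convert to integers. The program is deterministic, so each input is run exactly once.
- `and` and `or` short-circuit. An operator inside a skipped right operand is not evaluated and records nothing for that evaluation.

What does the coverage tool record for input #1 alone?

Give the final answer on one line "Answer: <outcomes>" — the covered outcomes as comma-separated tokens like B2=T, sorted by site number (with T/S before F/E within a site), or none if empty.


Simulating input #1 (h=7, t=8) step by step:
  B2->E, B3->E, B1->F, B4->T, B6->F, B7->F, B8->T
as a set, this run covers: B1=F, B2=E, B3=E, B4=T, B6=F, B7=F, B8=T
Answer: B1=F, B2=E, B3=E, B4=T, B6=F, B7=F, B8=T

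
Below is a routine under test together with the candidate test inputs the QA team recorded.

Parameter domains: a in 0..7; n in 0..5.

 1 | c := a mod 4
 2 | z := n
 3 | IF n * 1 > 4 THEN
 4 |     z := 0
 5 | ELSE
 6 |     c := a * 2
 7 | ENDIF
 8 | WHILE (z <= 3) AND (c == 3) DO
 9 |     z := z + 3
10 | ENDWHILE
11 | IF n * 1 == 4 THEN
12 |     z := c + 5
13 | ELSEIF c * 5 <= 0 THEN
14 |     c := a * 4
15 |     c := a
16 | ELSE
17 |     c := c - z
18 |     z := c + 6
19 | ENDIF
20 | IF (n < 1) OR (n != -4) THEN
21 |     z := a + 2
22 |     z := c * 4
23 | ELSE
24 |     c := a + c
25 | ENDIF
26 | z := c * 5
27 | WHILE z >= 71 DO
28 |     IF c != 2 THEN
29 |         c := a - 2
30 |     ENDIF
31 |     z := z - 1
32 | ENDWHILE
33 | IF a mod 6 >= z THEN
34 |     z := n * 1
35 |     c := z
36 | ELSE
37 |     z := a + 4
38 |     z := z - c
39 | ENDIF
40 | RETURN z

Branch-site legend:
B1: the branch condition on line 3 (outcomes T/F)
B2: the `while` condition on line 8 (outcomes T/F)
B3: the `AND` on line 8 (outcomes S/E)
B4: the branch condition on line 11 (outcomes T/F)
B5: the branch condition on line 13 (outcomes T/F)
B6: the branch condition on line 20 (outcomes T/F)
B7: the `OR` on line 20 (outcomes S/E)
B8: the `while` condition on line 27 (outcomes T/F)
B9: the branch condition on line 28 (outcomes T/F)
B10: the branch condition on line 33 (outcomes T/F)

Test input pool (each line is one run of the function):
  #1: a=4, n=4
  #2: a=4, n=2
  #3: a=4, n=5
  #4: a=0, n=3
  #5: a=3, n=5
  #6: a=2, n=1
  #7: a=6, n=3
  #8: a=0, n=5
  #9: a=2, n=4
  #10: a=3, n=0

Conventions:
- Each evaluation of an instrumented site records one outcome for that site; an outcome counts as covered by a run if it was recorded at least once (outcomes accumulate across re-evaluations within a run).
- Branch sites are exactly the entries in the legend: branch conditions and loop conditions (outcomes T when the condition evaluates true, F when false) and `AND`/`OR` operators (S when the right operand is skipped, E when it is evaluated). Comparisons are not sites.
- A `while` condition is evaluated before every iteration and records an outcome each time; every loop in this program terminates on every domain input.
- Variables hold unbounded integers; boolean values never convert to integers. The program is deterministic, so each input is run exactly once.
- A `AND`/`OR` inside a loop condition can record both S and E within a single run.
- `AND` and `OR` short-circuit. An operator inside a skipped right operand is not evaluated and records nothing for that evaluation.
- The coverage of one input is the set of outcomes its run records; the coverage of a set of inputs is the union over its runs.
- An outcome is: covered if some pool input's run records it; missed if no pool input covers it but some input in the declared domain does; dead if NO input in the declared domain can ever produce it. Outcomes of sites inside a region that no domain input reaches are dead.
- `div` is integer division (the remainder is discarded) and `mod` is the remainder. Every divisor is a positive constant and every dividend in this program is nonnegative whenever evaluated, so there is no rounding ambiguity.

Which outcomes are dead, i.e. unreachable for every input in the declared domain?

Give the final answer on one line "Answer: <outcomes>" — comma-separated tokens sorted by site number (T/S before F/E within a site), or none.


running all 48 domain inputs and tallying outcomes:
  B6=F: zero occurrences over every domain input -> dead
  B8=T: zero occurrences over every domain input -> dead
  B9=T: zero occurrences over every domain input -> dead
  B9=F: zero occurrences over every domain input -> dead
  reachable outcomes have witnesses, e.g. B1=T (e.g. a=0, n=5), B1=F (e.g. a=0, n=0), B2=T (e.g. a=3, n=5), B2=F (e.g. a=0, n=0)
Answer: B6=F, B8=T, B9=T, B9=F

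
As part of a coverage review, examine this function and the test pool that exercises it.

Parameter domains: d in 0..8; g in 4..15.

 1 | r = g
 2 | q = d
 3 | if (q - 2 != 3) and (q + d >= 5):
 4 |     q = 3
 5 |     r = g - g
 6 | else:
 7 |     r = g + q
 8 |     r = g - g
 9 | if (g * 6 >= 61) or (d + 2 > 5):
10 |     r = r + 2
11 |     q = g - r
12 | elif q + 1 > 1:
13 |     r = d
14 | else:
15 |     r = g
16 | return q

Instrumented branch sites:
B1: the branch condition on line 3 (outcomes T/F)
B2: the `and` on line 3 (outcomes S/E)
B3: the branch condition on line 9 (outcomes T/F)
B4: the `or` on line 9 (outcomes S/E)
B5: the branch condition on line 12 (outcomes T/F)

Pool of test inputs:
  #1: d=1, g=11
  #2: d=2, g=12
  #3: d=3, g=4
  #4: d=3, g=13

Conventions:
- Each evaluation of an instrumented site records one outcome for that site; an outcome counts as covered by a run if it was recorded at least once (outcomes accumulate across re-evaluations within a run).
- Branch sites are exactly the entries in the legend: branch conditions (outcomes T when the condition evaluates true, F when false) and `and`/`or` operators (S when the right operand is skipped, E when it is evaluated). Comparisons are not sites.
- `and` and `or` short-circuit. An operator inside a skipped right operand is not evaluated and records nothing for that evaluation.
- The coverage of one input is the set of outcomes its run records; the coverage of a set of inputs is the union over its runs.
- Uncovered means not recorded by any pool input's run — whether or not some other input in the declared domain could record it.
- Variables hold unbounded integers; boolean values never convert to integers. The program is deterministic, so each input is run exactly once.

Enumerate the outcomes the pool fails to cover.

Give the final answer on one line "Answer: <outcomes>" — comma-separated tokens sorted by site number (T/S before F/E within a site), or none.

input #1, d=1, g=11: outcomes B1=F, B2=E, B3=T, B4=S
input #2, d=2, g=12: outcomes B1=F, B2=E, B3=T, B4=S
input #3, d=3, g=4: outcomes B1=T, B2=E, B3=F, B4=E, B5=T
input #4, d=3, g=13: outcomes B1=T, B2=E, B3=T, B4=S
union over the pool: B1=T, B1=F, B2=E, B3=T, B3=F, B4=S, B4=E, B5=T
uncovered (2 of 10): B2=S, B5=F

Answer: B2=S, B5=F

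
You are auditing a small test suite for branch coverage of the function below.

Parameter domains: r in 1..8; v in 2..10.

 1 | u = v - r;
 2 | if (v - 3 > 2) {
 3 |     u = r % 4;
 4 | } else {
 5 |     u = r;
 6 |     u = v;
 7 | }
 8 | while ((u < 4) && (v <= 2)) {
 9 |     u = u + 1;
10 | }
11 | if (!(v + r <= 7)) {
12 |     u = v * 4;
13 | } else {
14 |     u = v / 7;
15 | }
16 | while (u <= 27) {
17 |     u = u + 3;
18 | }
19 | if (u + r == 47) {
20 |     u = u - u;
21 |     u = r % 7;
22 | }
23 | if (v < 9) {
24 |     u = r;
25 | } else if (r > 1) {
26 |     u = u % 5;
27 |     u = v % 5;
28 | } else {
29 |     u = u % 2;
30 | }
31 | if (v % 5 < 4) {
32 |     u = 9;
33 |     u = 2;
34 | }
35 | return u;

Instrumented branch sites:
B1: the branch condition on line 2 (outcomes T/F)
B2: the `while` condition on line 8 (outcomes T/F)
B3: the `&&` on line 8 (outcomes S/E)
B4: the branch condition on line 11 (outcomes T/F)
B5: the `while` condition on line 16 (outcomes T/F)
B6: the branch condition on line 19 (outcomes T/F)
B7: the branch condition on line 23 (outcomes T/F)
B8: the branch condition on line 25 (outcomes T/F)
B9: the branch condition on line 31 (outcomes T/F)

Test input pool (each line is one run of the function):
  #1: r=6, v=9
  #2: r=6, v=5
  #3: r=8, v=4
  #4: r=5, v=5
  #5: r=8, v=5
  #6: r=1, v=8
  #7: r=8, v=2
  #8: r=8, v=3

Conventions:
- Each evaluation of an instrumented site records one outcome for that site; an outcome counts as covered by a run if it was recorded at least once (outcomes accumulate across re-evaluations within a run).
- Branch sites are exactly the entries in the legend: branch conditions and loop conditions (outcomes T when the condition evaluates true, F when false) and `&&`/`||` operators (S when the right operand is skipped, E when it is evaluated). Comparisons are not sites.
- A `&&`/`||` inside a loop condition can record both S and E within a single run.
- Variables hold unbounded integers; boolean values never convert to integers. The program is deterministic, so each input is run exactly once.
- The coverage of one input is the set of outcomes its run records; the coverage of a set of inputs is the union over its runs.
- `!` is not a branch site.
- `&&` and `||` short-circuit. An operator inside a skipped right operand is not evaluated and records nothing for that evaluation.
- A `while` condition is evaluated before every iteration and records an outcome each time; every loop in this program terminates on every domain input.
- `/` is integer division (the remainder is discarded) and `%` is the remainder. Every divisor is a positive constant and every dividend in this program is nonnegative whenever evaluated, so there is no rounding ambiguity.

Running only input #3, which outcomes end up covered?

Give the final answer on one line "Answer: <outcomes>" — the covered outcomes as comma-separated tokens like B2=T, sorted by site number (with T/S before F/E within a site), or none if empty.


Running input #3 (r=8, v=4), event by event:
  B1->F, B3->S, B2->F, B4->T, B5->T, B5->T, B5->T, B5->T, B5->F, B6->F
  B7->T, B9->F
deduplicating events, the covered set is: B1=F, B2=F, B3=S, B4=T, B5=T, B5=F, B6=F, B7=T, B9=F
Answer: B1=F, B2=F, B3=S, B4=T, B5=T, B5=F, B6=F, B7=T, B9=F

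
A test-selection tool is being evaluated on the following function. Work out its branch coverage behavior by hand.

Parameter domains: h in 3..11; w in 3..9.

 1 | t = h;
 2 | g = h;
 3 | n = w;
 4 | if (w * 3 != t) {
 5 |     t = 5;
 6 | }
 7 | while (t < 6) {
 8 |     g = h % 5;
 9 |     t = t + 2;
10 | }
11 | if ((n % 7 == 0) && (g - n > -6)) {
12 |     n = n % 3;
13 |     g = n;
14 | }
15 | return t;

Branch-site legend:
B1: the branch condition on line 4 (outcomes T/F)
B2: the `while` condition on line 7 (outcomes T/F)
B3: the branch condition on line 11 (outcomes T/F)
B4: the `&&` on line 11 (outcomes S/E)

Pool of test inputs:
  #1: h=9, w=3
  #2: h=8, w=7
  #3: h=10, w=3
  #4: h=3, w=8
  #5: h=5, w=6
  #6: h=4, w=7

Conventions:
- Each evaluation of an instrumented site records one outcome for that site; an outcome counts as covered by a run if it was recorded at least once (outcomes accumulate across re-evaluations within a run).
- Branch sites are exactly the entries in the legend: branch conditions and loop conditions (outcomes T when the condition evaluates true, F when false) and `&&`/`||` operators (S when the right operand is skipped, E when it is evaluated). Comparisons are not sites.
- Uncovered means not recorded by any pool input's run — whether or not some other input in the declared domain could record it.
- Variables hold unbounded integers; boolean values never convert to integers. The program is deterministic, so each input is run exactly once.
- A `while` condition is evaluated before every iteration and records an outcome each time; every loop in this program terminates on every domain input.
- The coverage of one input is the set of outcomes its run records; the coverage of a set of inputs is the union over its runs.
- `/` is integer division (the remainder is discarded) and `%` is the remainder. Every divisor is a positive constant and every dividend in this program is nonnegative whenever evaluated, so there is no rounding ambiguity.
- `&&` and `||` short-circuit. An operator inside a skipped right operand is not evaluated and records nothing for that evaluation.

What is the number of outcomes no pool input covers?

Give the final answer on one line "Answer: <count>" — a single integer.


input #1 (h=9, w=3): covers B1=F, B2=F, B3=F, B4=S
input #2 (h=8, w=7): covers B1=T, B2=T, B2=F, B3=T, B4=E
input #3 (h=10, w=3): covers B1=T, B2=T, B2=F, B3=F, B4=S
input #4 (h=3, w=8): covers B1=T, B2=T, B2=F, B3=F, B4=S
input #5 (h=5, w=6): covers B1=T, B2=T, B2=F, B3=F, B4=S
input #6 (h=4, w=7): covers B1=T, B2=T, B2=F, B3=T, B4=E
union over the pool: B1=T, B1=F, B2=T, B2=F, B3=T, B3=F, B4=S, B4=E
uncovered (0 of 8): none
Answer: 0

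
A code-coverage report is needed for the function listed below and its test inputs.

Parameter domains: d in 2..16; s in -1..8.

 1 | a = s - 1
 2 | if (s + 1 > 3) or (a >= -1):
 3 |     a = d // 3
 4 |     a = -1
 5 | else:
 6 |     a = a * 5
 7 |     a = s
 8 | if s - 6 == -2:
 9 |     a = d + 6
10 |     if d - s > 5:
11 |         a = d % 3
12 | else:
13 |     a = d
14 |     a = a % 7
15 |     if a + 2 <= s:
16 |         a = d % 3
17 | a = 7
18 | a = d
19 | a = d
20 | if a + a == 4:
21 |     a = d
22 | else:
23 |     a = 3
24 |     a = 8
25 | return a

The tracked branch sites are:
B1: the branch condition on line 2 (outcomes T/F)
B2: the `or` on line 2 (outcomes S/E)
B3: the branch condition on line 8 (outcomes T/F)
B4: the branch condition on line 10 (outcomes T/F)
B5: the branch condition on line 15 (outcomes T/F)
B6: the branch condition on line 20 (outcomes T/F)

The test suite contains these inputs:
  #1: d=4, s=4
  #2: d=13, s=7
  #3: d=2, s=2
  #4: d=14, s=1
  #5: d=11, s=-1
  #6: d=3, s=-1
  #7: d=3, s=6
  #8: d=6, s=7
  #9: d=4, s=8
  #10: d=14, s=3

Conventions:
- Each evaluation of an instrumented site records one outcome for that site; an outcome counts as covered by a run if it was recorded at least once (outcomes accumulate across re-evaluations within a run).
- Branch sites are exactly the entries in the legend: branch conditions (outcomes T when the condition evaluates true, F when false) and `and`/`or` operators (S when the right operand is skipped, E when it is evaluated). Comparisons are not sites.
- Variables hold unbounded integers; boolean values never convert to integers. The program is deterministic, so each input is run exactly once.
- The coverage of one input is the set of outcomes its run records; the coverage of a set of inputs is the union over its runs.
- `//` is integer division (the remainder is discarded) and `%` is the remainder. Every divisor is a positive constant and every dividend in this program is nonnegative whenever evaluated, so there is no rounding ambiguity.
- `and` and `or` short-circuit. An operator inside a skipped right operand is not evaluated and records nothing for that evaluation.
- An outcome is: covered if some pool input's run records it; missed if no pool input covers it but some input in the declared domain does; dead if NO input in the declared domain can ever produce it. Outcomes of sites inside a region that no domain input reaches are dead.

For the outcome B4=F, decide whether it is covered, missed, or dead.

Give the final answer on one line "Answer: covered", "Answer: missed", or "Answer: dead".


B4=F is recorded by pool input(s) 1 -> covered
Answer: covered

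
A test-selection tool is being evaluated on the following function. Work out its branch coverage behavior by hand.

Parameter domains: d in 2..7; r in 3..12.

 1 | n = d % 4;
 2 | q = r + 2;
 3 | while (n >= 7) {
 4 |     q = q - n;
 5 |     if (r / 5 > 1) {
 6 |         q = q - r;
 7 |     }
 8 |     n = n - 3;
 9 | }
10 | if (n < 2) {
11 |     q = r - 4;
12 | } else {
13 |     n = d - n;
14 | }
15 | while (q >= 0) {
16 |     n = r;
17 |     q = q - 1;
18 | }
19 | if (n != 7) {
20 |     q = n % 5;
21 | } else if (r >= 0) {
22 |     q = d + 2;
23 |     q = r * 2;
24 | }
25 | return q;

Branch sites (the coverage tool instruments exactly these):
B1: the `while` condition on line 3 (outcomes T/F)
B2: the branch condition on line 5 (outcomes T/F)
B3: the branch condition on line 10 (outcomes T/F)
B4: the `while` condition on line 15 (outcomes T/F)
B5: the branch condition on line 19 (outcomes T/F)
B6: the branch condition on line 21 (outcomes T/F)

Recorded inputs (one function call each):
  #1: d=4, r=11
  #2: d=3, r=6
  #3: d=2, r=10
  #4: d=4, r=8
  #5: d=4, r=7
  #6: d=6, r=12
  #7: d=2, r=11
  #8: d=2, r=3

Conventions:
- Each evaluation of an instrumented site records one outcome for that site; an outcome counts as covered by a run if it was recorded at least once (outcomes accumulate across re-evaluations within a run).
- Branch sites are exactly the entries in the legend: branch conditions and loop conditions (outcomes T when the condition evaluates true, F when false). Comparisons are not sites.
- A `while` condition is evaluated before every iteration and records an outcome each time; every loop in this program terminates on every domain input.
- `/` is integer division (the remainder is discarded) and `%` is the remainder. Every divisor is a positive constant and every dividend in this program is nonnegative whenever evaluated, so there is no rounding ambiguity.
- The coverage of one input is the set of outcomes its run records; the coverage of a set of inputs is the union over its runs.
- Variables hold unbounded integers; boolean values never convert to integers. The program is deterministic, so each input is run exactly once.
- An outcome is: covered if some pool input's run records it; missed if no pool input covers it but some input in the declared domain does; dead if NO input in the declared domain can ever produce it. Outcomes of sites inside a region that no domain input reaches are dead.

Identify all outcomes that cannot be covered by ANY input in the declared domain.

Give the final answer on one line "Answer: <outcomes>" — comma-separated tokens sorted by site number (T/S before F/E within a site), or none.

sweeping the full domain (60 inputs) for each outcome:
  B1=T: no domain input ever produces it -> dead
  B2=T: no domain input ever produces it -> dead
  B2=F: no domain input ever produces it -> dead
  B6=F: no domain input ever produces it -> dead
  reachable outcomes have witnesses, e.g. B1=F (e.g. d=2, r=3), B3=T (e.g. d=4, r=3), B3=F (e.g. d=2, r=3), B4=T (e.g. d=2, r=3)

Answer: B1=T, B2=T, B2=F, B6=F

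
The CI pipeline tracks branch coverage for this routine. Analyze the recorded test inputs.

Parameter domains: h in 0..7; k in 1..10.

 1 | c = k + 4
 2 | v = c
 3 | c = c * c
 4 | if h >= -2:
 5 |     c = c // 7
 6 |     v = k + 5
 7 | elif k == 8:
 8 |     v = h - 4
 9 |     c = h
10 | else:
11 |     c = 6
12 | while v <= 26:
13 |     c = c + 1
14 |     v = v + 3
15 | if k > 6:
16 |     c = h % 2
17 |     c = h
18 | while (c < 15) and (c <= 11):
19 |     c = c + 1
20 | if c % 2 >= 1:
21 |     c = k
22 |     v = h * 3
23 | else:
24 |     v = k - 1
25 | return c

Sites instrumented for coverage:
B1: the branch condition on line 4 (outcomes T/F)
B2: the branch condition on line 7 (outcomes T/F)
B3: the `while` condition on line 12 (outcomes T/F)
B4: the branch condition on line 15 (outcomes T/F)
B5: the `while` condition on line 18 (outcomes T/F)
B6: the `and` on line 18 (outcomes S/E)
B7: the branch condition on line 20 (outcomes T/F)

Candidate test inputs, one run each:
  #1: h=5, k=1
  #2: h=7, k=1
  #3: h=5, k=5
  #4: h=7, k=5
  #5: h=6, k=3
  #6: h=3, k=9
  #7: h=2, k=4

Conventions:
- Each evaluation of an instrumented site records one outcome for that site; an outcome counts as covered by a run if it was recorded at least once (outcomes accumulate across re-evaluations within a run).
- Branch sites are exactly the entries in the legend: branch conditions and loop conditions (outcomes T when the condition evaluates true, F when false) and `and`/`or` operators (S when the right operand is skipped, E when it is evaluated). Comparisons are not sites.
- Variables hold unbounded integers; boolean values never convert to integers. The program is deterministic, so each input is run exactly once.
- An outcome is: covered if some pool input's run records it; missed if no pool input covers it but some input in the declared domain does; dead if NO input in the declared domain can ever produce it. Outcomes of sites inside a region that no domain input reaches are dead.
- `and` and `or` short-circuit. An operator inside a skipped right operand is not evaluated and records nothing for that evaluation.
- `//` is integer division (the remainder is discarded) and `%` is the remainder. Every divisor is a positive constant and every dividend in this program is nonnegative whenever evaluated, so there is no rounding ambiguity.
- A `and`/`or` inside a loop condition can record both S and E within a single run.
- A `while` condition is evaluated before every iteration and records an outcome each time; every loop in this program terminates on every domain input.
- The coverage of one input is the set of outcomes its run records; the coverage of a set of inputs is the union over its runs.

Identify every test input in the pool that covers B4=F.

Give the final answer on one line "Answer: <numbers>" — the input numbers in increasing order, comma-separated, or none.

input #1 (h=5, k=1): records B4=F
input #2 (h=7, k=1): records B4=F
input #3 (h=5, k=5): records B4=F
input #4 (h=7, k=5): records B4=F
input #5 (h=6, k=3): records B4=F
input #6 (h=3, k=9): does not record B4=F
input #7 (h=2, k=4): records B4=F

Answer: 1, 2, 3, 4, 5, 7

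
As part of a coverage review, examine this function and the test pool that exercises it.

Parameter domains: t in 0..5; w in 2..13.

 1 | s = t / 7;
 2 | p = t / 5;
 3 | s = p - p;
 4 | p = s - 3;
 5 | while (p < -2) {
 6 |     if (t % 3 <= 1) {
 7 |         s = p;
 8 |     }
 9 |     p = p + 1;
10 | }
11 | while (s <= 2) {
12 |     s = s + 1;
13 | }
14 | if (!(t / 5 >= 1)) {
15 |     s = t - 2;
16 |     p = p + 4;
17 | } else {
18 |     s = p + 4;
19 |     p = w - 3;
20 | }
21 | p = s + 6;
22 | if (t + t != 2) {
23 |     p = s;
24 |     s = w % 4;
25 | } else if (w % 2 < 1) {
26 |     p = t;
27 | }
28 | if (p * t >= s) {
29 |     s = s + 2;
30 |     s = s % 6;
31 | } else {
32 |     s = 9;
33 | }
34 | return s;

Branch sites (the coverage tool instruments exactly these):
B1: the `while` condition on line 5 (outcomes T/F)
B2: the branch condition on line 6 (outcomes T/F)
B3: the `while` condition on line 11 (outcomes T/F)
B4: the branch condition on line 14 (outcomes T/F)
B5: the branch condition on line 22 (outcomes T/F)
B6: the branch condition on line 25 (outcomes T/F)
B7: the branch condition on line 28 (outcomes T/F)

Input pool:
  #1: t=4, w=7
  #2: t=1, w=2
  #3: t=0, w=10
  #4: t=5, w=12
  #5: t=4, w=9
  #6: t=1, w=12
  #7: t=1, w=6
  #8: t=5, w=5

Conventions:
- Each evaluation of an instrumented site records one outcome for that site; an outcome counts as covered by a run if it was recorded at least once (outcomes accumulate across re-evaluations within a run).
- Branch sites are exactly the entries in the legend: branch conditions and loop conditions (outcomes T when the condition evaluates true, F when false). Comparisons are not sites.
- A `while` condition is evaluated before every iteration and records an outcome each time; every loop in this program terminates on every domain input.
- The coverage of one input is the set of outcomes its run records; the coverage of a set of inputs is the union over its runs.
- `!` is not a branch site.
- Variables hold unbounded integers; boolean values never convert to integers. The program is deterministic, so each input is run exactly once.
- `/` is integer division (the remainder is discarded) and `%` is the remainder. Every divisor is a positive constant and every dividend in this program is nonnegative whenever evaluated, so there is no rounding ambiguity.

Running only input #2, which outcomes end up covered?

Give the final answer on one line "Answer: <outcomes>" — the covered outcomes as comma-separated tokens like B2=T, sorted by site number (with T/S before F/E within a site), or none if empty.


Tracing the run of input #2 (t=1, w=2):
  B1->T, B2->T, B1->F, B3->T, B3->T, B3->T, B3->T, B3->T, B3->T, B3->F
  B4->T, B5->F, B6->T, B7->T
deduplicating events, the covered set is: B1=T, B1=F, B2=T, B3=T, B3=F, B4=T, B5=F, B6=T, B7=T
Answer: B1=T, B1=F, B2=T, B3=T, B3=F, B4=T, B5=F, B6=T, B7=T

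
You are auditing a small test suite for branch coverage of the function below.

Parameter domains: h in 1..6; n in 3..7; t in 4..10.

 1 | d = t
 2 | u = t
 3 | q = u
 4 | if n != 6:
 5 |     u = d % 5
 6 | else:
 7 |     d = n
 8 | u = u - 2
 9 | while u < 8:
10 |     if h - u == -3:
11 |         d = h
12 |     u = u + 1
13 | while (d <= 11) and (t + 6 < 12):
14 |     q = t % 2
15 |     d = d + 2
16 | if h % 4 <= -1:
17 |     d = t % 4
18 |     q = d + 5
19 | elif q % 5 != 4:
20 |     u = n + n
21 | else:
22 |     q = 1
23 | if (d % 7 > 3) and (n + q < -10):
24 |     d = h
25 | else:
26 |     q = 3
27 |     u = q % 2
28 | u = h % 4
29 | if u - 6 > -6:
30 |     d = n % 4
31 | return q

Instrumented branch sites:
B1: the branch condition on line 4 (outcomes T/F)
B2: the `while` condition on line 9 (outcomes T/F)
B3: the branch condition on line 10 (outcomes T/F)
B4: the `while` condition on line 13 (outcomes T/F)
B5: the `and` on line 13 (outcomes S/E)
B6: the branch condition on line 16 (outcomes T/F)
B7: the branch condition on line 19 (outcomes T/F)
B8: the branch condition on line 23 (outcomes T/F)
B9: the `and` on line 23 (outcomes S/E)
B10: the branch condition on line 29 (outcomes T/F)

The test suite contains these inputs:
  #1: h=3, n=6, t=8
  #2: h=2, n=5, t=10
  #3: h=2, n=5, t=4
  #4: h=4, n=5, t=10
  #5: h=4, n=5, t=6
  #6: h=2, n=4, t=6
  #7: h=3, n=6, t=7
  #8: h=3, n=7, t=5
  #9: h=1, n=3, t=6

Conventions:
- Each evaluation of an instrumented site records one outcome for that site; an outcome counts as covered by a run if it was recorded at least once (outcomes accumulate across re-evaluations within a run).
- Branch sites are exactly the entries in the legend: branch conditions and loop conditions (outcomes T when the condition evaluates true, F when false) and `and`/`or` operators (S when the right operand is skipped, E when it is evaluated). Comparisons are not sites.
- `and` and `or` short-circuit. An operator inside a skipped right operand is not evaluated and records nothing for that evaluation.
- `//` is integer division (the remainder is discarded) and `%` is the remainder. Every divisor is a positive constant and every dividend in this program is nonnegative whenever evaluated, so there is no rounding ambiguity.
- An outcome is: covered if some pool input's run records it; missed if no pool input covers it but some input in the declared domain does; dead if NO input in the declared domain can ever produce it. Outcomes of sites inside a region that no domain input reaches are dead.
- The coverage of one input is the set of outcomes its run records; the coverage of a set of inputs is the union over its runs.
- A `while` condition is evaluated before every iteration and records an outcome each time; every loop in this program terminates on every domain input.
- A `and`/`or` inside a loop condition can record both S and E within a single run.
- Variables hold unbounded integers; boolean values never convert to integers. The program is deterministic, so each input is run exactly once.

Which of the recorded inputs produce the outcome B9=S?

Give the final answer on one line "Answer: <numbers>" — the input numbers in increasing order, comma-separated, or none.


input #1 (h=3, n=6, t=8): hits B9=S
input #2 (h=2, n=5, t=10): hits B9=S
input #3 (h=2, n=5, t=4): never hits B9=S
input #4 (h=4, n=5, t=10): never hits B9=S
input #5 (h=4, n=5, t=6): never hits B9=S
input #6 (h=2, n=4, t=6): hits B9=S
input #7 (h=3, n=6, t=7): hits B9=S
input #8 (h=3, n=7, t=5): never hits B9=S
input #9 (h=1, n=3, t=6): hits B9=S
Answer: 1, 2, 6, 7, 9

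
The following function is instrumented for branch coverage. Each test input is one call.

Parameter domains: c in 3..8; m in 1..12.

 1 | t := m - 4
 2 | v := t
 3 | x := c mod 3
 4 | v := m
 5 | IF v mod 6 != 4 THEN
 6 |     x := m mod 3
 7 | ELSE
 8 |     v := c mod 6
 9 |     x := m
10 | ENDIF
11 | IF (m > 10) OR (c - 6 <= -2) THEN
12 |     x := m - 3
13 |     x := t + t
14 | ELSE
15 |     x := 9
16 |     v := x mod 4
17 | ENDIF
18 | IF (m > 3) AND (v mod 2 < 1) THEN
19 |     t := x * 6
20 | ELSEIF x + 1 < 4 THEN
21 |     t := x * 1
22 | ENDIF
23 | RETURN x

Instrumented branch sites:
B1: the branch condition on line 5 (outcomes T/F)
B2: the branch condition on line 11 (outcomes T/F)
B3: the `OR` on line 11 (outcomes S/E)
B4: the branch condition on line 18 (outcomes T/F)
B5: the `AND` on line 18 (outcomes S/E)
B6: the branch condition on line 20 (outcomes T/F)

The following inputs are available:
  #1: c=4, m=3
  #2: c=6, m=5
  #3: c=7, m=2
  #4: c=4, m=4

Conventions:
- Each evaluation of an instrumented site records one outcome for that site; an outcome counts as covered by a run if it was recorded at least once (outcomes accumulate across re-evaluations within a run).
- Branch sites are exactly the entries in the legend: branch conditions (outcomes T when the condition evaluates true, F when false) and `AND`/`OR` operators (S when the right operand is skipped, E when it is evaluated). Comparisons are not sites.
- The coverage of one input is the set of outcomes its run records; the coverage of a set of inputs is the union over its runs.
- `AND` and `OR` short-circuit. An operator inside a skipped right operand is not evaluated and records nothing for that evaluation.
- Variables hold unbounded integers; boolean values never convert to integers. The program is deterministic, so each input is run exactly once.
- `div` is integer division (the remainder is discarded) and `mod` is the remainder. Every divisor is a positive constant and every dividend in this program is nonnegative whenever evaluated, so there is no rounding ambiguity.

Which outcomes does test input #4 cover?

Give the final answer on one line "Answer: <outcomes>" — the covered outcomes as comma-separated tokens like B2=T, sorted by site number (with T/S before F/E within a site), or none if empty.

Tracing the run of input #4 (c=4, m=4):
  B1->F, B3->E, B2->T, B5->E, B4->T
collecting distinct outcomes: B1=F, B2=T, B3=E, B4=T, B5=E

Answer: B1=F, B2=T, B3=E, B4=T, B5=E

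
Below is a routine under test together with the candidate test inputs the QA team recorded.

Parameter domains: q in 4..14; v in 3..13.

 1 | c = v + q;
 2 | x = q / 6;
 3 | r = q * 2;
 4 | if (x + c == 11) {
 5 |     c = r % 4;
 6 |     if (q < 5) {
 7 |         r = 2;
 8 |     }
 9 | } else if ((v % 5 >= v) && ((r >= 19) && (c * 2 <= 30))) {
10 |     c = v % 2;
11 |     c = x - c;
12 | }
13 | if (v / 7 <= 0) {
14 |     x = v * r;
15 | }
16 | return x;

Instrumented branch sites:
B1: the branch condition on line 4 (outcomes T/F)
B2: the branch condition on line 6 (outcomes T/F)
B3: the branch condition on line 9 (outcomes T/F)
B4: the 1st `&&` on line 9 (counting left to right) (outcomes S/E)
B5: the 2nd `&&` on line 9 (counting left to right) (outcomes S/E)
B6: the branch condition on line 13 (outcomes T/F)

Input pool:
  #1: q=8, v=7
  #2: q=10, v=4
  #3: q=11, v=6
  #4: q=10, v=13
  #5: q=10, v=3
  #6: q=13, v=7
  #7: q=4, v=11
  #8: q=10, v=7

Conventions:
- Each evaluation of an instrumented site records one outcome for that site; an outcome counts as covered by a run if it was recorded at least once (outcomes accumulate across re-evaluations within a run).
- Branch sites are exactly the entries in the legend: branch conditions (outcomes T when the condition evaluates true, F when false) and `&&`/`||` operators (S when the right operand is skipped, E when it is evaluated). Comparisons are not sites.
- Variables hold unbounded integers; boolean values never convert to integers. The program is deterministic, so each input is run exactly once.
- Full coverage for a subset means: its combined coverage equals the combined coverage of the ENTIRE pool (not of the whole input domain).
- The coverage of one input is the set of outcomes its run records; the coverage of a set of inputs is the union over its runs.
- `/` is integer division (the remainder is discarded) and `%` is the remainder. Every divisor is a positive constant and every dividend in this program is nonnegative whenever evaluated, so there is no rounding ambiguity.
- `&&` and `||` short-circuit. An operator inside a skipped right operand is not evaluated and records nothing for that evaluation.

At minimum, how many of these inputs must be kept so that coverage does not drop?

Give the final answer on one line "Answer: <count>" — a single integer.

run #1 (q=8, v=7) records B1=F, B3=F, B4=S, B6=F
run #2 (q=10, v=4) records B1=F, B3=T, B4=E, B5=E, B6=T
run #3 (q=11, v=6) records B1=F, B3=F, B4=S, B6=T
run #4 (q=10, v=13) records B1=F, B3=F, B4=S, B6=F
run #5 (q=10, v=3) records B1=F, B3=T, B4=E, B5=E, B6=T
run #6 (q=13, v=7) records B1=F, B3=F, B4=S, B6=F
run #7 (q=4, v=11) records B1=F, B3=F, B4=S, B6=F
run #8 (q=10, v=7) records B1=F, B3=F, B4=S, B6=F
union over all inputs: B1=F, B3=T, B3=F, B4=S, B4=E, B5=E, B6=T, B6=F (8 outcomes)
size 1 is not enough: best union over all size-1 subsets is 5/8
at size 2, {1, 2} reaches all 8 outcomes; every lexicographically earlier size-2 subset fails

Answer: 2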